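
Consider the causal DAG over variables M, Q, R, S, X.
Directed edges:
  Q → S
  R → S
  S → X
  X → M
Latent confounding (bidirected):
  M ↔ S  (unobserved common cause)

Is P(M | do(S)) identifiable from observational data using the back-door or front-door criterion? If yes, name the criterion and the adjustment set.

P(M|do(S)): frontdoor, adjust for {X}.

desc(S)\{S}={M,X}; candidates ⊆ {Q,R}.
S↔M: latent back-door arc(s) into S.
size 0: {}; under {} S still reaches {M,Q,R} ∋ M.
size 1: {Q}, {R}; under {Q} S still reaches {M,R} ∋ M.
size 2: {Q,R}; under {Q,R} S still reaches {M} ∋ M.
S↔M cannot be blocked by any observed set — no back-door set.
{X}: (i) intercepts every directed S→M path; (ii) no back-door S→{X}; (iii) {S} blocks every back-door {X}→M. Front-door holds.
P(M|do(S)) = Σ_{X} P(X|S) Σ_{S'} P(M|X,S')P(S').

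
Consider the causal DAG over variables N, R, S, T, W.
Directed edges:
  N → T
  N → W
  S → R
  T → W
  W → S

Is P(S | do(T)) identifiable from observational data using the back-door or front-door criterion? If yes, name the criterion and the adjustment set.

P(S|do(T)): backdoor, adjust for {N}.

desc(T)\{T}={R,S,W}; candidates ⊆ {N}.
size 0: {}; under {} T still reaches {N,R,S,W} ∋ S.
{N}: T⊥S given {N} in G with T→· removed — back-door holds.
P(S|do(T)) = Σ_{N} P(S|T,N)·P(N).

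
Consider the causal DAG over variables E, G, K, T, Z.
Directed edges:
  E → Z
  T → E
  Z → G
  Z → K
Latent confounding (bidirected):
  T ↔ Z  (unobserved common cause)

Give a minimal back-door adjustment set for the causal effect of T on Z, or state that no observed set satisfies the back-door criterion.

desc(T)\{T}={E,G,K,Z}; candidates ⊆ {—}.
T↔Z: latent back-door arc(s) into T.
size 0: {}; under {} T still reaches {G,K,Z} ∋ Z.
T↔Z cannot be blocked by any observed set — no back-door set.

T→Z: no observed back-door set.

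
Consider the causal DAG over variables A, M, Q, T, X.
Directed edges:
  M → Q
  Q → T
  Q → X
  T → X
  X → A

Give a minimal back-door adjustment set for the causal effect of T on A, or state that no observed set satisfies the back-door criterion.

T→A: minimal back-door set {Q}.

desc(T)\{T}={A,X}; candidates ⊆ {M,Q}.
size 0: {}; under {} T still reaches {A,M,Q,X} ∋ A.
{Q}: T⊥A given {Q} in G with T→· removed — back-door holds.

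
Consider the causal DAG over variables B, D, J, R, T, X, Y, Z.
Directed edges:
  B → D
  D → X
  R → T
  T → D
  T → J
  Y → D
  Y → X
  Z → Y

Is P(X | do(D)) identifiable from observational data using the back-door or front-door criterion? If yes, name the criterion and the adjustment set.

desc(D)\{D}={X}; candidates ⊆ {B,J,R,T,Y,Z}.
size 0: {}; under {} D still reaches {B,J,R,T,X,Y,Z} ∋ X.
{Y}: D⊥X given {Y} in G with D→· removed — back-door holds.
P(X|do(D)) = Σ_{Y} P(X|D,Y)·P(Y).

P(X|do(D)): backdoor, adjust for {Y}.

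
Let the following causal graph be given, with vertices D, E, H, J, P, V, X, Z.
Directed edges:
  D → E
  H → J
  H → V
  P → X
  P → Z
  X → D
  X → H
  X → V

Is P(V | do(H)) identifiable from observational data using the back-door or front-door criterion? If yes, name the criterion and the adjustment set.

desc(H)\{H}={J,V}; candidates ⊆ {D,E,P,X,Z}.
size 0: {}; under {} H still reaches {D,E,P,V,X,Z} ∋ V.
{X}: H⊥V given {X} in G with H→· removed — back-door holds.
P(V|do(H)) = Σ_{X} P(V|H,X)·P(X).

P(V|do(H)): backdoor, adjust for {X}.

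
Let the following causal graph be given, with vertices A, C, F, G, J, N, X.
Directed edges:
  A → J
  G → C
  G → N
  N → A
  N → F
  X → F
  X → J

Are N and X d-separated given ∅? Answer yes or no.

Bayes-Ball from N | ∅ reaches {A,C,F,G,J}.
X ∉ reach(N|∅) ⇒ N ⊥ X | ∅.

Yes — N ⊥ X | ∅.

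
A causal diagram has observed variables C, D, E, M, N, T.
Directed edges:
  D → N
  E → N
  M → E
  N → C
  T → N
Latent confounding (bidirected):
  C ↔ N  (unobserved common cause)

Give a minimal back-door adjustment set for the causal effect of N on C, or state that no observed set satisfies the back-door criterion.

desc(N)\{N}={C}; candidates ⊆ {D,E,M,T}.
N↔C: latent back-door arc(s) into N.
size 0: {}; under {} N still reaches {C,D,E,M,T} ∋ C.
size 1: {D}, {E}, {M} …(+1); under {D} N still reaches {C,E,M,T} ∋ C.
size 2: {D,E}, {D,M}, {D,T} …(+3); under {D,E} N still reaches {C,T} ∋ C.
N↔C cannot be blocked by any observed set — no back-door set.

N→C: no observed back-door set.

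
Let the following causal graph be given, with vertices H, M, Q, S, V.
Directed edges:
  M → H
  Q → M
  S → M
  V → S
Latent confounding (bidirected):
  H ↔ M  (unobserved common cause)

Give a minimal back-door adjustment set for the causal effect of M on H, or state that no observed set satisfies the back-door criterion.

M→H: no observed back-door set.

desc(M)\{M}={H}; candidates ⊆ {Q,S,V}.
M↔H: latent back-door arc(s) into M.
size 0: {}; under {} M still reaches {H,Q,S,V} ∋ H.
size 1: {Q}, {S}, {V}; under {Q} M still reaches {H,S,V} ∋ H.
size 2: {Q,S}, {Q,V}, {S,V}; under {Q,S} M still reaches {H} ∋ H.
M↔H cannot be blocked by any observed set — no back-door set.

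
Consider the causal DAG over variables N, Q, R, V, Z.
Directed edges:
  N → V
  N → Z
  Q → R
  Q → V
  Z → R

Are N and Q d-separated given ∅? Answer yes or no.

Yes — N ⊥ Q | ∅.

Bayes-Ball from N | ∅ reaches {R,V,Z}.
Q ∉ reach(N|∅) ⇒ N ⊥ Q | ∅.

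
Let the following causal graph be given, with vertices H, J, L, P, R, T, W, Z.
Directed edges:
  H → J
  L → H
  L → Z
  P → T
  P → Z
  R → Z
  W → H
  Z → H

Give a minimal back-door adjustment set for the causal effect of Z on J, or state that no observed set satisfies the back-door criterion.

desc(Z)\{Z}={H,J}; candidates ⊆ {L,P,R,T,W}.
size 0: {}; under {} Z still reaches {H,J,L,P,R,T} ∋ J.
{L}: Z⊥J given {L} in G with Z→· removed — back-door holds.

Z→J: minimal back-door set {L}.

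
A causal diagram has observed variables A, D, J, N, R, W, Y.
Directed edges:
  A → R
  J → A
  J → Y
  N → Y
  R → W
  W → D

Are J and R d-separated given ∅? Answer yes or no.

Bayes-Ball from J | ∅ reaches {A,D,R,W,Y}.
R ∈ reach(J|∅) ⇒ J ⊥̸ R | ∅.

No — J and R are d-connected given ∅.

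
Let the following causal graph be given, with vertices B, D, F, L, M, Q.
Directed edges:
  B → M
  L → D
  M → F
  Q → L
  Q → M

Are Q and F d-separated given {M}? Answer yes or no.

Bayes-Ball from Q | {M} reaches {B,D,L}.
F ∉ reach(Q|{M}) ⇒ Q ⊥ F | {M}.

Yes — Q ⊥ F | {M}.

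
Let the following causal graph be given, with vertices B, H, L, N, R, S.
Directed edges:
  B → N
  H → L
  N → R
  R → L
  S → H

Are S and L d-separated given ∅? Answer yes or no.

No — S and L are d-connected given ∅.

Bayes-Ball from S | ∅ reaches {H,L}.
L ∈ reach(S|∅) ⇒ S ⊥̸ L | ∅.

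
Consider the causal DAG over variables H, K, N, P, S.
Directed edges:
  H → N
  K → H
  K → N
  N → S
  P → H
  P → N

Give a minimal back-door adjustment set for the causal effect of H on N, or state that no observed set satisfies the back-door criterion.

desc(H)\{H}={N,S}; candidates ⊆ {K,P}.
size 0: {}; under {} H still reaches {K,N,P,S} ∋ N.
size 1: {K}, {P}; under {K} H still reaches {N,P,S} ∋ N.
{K,P}: H⊥N given {K,P} in G with H→· removed — back-door holds.

H→N: minimal back-door set {K, P}.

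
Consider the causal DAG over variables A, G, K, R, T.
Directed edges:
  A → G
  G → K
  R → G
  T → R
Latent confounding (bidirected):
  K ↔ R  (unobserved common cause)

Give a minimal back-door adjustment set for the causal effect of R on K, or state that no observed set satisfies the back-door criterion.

desc(R)\{R}={G,K}; candidates ⊆ {A,T}.
R↔K: latent back-door arc(s) into R.
size 0: {}; under {} R still reaches {K,T} ∋ K.
size 1: {A}, {T}; under {A} R still reaches {K,T} ∋ K.
size 2: {A,T}; under {A,T} R still reaches {K} ∋ K.
R↔K cannot be blocked by any observed set — no back-door set.

R→K: no observed back-door set.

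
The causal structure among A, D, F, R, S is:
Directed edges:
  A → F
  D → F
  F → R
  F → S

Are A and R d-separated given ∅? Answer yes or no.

No — A and R are d-connected given ∅.

Bayes-Ball from A | ∅ reaches {F,R,S}.
R ∈ reach(A|∅) ⇒ A ⊥̸ R | ∅.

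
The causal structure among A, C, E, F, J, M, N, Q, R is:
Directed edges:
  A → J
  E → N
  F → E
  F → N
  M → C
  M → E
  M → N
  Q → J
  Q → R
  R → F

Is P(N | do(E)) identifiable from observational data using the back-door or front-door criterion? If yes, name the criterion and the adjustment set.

P(N|do(E)): backdoor, adjust for {F, M}.

desc(E)\{E}={N}; candidates ⊆ {A,C,F,J,M,Q,R}.
size 0: {}; under {} E still reaches {C,F,J,M,N,Q,R} ∋ N.
size 1: {A}, {C}, {F} …(+4); under {A} E still reaches {C,F,J,M,N,Q,R} ∋ N.
{F,M}: E⊥N given {F,M} in G with E→· removed — back-door holds.
P(N|do(E)) = Σ_{F,M} P(N|E,F,M)·P(F,M).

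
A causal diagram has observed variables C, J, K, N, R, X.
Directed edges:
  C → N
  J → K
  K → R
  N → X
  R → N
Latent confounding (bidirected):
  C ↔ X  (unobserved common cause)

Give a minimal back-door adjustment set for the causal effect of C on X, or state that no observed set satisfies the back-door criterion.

C→X: no observed back-door set.

desc(C)\{C}={N,X}; candidates ⊆ {J,K,R}.
C↔X: latent back-door arc(s) into C.
size 0: {}; under {} C still reaches {X} ∋ X.
size 1: {J}, {K}, {R}; under {J} C still reaches {X} ∋ X.
size 2: {J,K}, {J,R}, {K,R}; under {J,K} C still reaches {X} ∋ X.
C↔X cannot be blocked by any observed set — no back-door set.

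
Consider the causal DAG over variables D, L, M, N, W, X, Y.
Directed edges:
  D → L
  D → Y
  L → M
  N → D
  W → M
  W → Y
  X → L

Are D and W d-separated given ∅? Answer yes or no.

Yes — D ⊥ W | ∅.

Bayes-Ball from D | ∅ reaches {L,M,N,Y}.
W ∉ reach(D|∅) ⇒ D ⊥ W | ∅.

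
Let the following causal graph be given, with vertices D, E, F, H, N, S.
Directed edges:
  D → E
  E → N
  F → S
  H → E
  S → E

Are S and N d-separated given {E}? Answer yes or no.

Yes — S ⊥ N | {E}.

Bayes-Ball from S | {E} reaches {D,F,H}.
N ∉ reach(S|{E}) ⇒ S ⊥ N | {E}.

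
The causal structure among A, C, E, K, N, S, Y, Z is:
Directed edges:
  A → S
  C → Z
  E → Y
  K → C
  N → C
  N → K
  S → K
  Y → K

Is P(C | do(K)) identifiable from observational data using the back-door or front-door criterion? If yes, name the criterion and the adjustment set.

desc(K)\{K}={C,Z}; candidates ⊆ {A,E,N,S,Y}.
size 0: {}; under {} K still reaches {A,C,E,N,S,Y,Z} ∋ C.
{N}: K⊥C given {N} in G with K→· removed — back-door holds.
P(C|do(K)) = Σ_{N} P(C|K,N)·P(N).

P(C|do(K)): backdoor, adjust for {N}.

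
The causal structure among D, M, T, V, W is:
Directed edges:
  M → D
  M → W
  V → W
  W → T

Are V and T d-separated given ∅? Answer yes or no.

No — V and T are d-connected given ∅.

Bayes-Ball from V | ∅ reaches {T,W}.
T ∈ reach(V|∅) ⇒ V ⊥̸ T | ∅.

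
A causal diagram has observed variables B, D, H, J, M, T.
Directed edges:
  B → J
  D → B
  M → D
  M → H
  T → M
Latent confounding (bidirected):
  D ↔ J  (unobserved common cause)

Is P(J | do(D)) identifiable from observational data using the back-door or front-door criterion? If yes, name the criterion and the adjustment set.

P(J|do(D)): frontdoor, adjust for {B}.

desc(D)\{D}={B,J}; candidates ⊆ {H,M,T}.
D↔J: latent back-door arc(s) into D.
size 0: {}; under {} D still reaches {H,J,M,T} ∋ J.
size 1: {H}, {M}, {T}; under {H} D still reaches {J,M,T} ∋ J.
size 2: {H,M}, {H,T}, {M,T}; under {H,M} D still reaches {J} ∋ J.
D↔J cannot be blocked by any observed set — no back-door set.
{B}: (i) intercepts every directed D→J path; (ii) no back-door D→{B}; (iii) {D} blocks every back-door {B}→J. Front-door holds.
P(J|do(D)) = Σ_{B} P(B|D) Σ_{D'} P(J|B,D')P(D').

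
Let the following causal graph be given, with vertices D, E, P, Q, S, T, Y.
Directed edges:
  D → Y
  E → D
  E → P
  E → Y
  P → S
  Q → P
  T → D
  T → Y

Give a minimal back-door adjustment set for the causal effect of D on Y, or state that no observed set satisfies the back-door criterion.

desc(D)\{D}={Y}; candidates ⊆ {E,P,Q,S,T}.
size 0: {}; under {} D still reaches {E,P,S,T,Y} ∋ Y.
size 1: {E}, {P}, {Q} …(+2); under {E} D still reaches {T,Y} ∋ Y.
{E,T}: D⊥Y given {E,T} in G with D→· removed — back-door holds.

D→Y: minimal back-door set {E, T}.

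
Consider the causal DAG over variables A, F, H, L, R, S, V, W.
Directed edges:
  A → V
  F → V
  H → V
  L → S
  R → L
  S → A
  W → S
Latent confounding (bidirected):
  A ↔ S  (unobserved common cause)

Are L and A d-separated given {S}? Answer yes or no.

No — L and A are d-connected given {S}.

Bayes-Ball from L | {S} reaches {A,R,V,W}.
A ∈ reach(L|{S}) ⇒ L ⊥̸ A | {S}.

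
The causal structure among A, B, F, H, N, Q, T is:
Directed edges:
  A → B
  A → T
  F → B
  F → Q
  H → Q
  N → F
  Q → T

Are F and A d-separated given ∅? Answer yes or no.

Bayes-Ball from F | ∅ reaches {B,N,Q,T}.
A ∉ reach(F|∅) ⇒ F ⊥ A | ∅.

Yes — F ⊥ A | ∅.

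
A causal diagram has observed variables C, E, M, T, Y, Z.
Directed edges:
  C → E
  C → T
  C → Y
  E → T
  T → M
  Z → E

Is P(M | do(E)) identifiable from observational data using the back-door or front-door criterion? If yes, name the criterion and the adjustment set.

P(M|do(E)): backdoor, adjust for {C}.

desc(E)\{E}={M,T}; candidates ⊆ {C,Y,Z}.
size 0: {}; under {} E still reaches {C,M,T,Y,Z} ∋ M.
{C}: E⊥M given {C} in G with E→· removed — back-door holds.
P(M|do(E)) = Σ_{C} P(M|E,C)·P(C).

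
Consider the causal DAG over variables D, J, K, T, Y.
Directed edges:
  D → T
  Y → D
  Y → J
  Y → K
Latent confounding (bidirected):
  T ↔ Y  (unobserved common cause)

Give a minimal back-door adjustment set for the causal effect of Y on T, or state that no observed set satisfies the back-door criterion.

Y→T: no observed back-door set.

desc(Y)\{Y}={D,J,K,T}; candidates ⊆ {—}.
Y↔T: latent back-door arc(s) into Y.
size 0: {}; under {} Y still reaches {T} ∋ T.
Y↔T cannot be blocked by any observed set — no back-door set.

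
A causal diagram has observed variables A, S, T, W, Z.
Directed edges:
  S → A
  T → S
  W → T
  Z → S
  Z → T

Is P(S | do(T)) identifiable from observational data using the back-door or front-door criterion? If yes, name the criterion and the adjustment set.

desc(T)\{T}={A,S}; candidates ⊆ {W,Z}.
size 0: {}; under {} T still reaches {A,S,W,Z} ∋ S.
{Z}: T⊥S given {Z} in G with T→· removed — back-door holds.
P(S|do(T)) = Σ_{Z} P(S|T,Z)·P(Z).

P(S|do(T)): backdoor, adjust for {Z}.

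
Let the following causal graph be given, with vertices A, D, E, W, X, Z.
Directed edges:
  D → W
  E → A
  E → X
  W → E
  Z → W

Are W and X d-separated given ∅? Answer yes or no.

Bayes-Ball from W | ∅ reaches {A,D,E,X,Z}.
X ∈ reach(W|∅) ⇒ W ⊥̸ X | ∅.

No — W and X are d-connected given ∅.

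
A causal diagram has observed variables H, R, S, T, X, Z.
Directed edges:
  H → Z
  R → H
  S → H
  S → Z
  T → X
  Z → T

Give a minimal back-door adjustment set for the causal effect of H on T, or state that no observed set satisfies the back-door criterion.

H→T: minimal back-door set {S}.

desc(H)\{H}={T,X,Z}; candidates ⊆ {R,S}.
size 0: {}; under {} H still reaches {R,S,T,X,Z} ∋ T.
{S}: H⊥T given {S} in G with H→· removed — back-door holds.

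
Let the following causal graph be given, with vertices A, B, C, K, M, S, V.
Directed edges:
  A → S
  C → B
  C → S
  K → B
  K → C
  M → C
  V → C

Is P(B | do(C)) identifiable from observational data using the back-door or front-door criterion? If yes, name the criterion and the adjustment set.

P(B|do(C)): backdoor, adjust for {K}.

desc(C)\{C}={B,S}; candidates ⊆ {A,K,M,V}.
size 0: {}; under {} C still reaches {B,K,M,V} ∋ B.
{K}: C⊥B given {K} in G with C→· removed — back-door holds.
P(B|do(C)) = Σ_{K} P(B|C,K)·P(K).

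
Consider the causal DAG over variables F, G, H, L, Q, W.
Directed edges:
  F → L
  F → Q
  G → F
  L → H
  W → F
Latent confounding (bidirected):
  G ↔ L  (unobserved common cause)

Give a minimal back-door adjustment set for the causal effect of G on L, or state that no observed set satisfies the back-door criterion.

desc(G)\{G}={F,H,L,Q}; candidates ⊆ {W}.
G↔L: latent back-door arc(s) into G.
size 0: {}; under {} G still reaches {H,L} ∋ L.
size 1: {W}; under {W} G still reaches {H,L} ∋ L.
G↔L cannot be blocked by any observed set — no back-door set.

G→L: no observed back-door set.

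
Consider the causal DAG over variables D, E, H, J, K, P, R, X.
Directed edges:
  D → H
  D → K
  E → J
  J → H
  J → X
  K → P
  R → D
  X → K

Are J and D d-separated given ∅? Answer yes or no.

Yes — J ⊥ D | ∅.

Bayes-Ball from J | ∅ reaches {E,H,K,P,X}.
D ∉ reach(J|∅) ⇒ J ⊥ D | ∅.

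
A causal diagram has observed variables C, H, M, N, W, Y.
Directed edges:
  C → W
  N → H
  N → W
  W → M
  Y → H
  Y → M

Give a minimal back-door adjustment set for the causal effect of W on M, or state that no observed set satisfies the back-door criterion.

W→M: minimal back-door set ∅.

desc(W)\{W}={M}; candidates ⊆ {C,H,N,Y}.
∅: W⊥M given ∅ in G with W→· removed — back-door holds.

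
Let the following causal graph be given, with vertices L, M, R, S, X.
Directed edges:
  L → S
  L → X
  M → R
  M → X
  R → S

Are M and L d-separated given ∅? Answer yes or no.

Bayes-Ball from M | ∅ reaches {R,S,X}.
L ∉ reach(M|∅) ⇒ M ⊥ L | ∅.

Yes — M ⊥ L | ∅.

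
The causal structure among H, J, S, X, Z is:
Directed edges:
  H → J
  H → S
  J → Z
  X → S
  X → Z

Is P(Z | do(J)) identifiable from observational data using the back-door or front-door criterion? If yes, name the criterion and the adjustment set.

P(Z|do(J)): backdoor, adjust for ∅.

desc(J)\{J}={Z}; candidates ⊆ {H,S,X}.
∅: J⊥Z given ∅ in G with J→· removed — back-door holds.
P(Z|do(J)) = P(Z|J) — no adjustment needed.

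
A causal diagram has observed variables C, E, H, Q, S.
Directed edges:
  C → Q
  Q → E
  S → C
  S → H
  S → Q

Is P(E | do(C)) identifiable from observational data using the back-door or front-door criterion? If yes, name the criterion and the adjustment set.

desc(C)\{C}={E,Q}; candidates ⊆ {H,S}.
size 0: {}; under {} C still reaches {E,H,Q,S} ∋ E.
{S}: C⊥E given {S} in G with C→· removed — back-door holds.
P(E|do(C)) = Σ_{S} P(E|C,S)·P(S).

P(E|do(C)): backdoor, adjust for {S}.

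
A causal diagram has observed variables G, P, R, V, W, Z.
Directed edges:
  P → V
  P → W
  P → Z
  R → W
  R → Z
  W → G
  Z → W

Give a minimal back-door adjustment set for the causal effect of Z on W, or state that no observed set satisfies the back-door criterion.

Z→W: minimal back-door set {P, R}.

desc(Z)\{Z}={G,W}; candidates ⊆ {P,R,V}.
size 0: {}; under {} Z still reaches {G,P,R,V,W} ∋ W.
size 1: {P}, {R}, {V}; under {P} Z still reaches {G,R,W} ∋ W.
{P,R}: Z⊥W given {P,R} in G with Z→· removed — back-door holds.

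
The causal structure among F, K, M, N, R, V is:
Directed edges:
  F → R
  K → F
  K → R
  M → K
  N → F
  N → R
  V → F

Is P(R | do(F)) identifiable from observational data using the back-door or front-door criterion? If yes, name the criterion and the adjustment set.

desc(F)\{F}={R}; candidates ⊆ {K,M,N,V}.
size 0: {}; under {} F still reaches {K,M,N,R,V} ∋ R.
size 1: {K}, {M}, {N} …(+1); under {K} F still reaches {N,R,V} ∋ R.
{K,N}: F⊥R given {K,N} in G with F→· removed — back-door holds.
P(R|do(F)) = Σ_{K,N} P(R|F,K,N)·P(K,N).

P(R|do(F)): backdoor, adjust for {K, N}.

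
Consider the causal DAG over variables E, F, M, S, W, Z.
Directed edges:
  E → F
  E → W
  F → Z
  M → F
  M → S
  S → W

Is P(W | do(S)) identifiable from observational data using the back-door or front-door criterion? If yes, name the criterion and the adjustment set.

P(W|do(S)): backdoor, adjust for ∅.

desc(S)\{S}={W}; candidates ⊆ {E,F,M,Z}.
∅: S⊥W given ∅ in G with S→· removed — back-door holds.
P(W|do(S)) = P(W|S) — no adjustment needed.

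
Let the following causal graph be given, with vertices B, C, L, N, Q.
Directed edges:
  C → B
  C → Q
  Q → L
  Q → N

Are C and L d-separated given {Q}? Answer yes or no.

Bayes-Ball from C | {Q} reaches {B}.
L ∉ reach(C|{Q}) ⇒ C ⊥ L | {Q}.

Yes — C ⊥ L | {Q}.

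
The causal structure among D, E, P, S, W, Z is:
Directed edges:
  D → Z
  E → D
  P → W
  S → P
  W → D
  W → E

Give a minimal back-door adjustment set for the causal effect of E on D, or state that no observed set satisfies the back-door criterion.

E→D: minimal back-door set {W}.

desc(E)\{E}={D,Z}; candidates ⊆ {P,S,W}.
size 0: {}; under {} E still reaches {D,P,S,W,Z} ∋ D.
{W}: E⊥D given {W} in G with E→· removed — back-door holds.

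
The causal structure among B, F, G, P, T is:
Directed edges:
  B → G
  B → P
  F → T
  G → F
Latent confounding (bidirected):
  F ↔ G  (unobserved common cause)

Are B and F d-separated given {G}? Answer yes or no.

Bayes-Ball from B | {G} reaches {F,P,T}.
F ∈ reach(B|{G}) ⇒ B ⊥̸ F | {G}.

No — B and F are d-connected given {G}.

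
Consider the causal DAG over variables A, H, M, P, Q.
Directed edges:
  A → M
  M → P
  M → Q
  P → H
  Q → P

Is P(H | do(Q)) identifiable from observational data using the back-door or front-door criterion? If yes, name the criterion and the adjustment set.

P(H|do(Q)): backdoor, adjust for {M}.

desc(Q)\{Q}={H,P}; candidates ⊆ {A,M}.
size 0: {}; under {} Q still reaches {A,H,M,P} ∋ H.
{M}: Q⊥H given {M} in G with Q→· removed — back-door holds.
P(H|do(Q)) = Σ_{M} P(H|Q,M)·P(M).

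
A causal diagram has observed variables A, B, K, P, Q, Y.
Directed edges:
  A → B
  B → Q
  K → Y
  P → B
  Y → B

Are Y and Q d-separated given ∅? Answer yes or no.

Bayes-Ball from Y | ∅ reaches {B,K,Q}.
Q ∈ reach(Y|∅) ⇒ Y ⊥̸ Q | ∅.

No — Y and Q are d-connected given ∅.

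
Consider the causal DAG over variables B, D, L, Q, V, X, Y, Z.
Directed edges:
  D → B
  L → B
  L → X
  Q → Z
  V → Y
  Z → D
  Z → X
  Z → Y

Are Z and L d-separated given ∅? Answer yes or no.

Bayes-Ball from Z | ∅ reaches {B,D,Q,X,Y}.
L ∉ reach(Z|∅) ⇒ Z ⊥ L | ∅.

Yes — Z ⊥ L | ∅.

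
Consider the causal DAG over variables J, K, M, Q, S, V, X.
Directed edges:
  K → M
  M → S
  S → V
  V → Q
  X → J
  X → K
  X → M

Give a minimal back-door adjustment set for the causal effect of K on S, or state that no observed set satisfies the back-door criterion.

desc(K)\{K}={M,Q,S,V}; candidates ⊆ {J,X}.
size 0: {}; under {} K still reaches {J,M,Q,S,V,X} ∋ S.
{X}: K⊥S given {X} in G with K→· removed — back-door holds.

K→S: minimal back-door set {X}.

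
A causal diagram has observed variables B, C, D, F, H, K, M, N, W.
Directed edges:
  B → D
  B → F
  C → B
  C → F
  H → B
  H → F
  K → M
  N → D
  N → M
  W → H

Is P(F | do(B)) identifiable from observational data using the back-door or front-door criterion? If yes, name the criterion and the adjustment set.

P(F|do(B)): backdoor, adjust for {C, H}.

desc(B)\{B}={D,F}; candidates ⊆ {C,H,K,M,N,W}.
size 0: {}; under {} B still reaches {C,F,H,W} ∋ F.
size 1: {C}, {H}, {K} …(+3); under {C} B still reaches {F,H,W} ∋ F.
{C,H}: B⊥F given {C,H} in G with B→· removed — back-door holds.
P(F|do(B)) = Σ_{C,H} P(F|B,C,H)·P(C,H).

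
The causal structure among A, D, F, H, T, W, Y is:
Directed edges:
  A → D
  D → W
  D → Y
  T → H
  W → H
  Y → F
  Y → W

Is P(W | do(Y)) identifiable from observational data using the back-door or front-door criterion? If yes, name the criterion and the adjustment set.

P(W|do(Y)): backdoor, adjust for {D}.

desc(Y)\{Y}={F,H,W}; candidates ⊆ {A,D,T}.
size 0: {}; under {} Y still reaches {A,D,H,W} ∋ W.
{D}: Y⊥W given {D} in G with Y→· removed — back-door holds.
P(W|do(Y)) = Σ_{D} P(W|Y,D)·P(D).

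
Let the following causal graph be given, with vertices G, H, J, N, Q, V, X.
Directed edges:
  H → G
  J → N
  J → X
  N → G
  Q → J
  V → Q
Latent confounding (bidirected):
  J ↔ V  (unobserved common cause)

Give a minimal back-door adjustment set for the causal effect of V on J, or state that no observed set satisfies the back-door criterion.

V→J: no observed back-door set.

desc(V)\{V}={G,J,N,Q,X}; candidates ⊆ {H}.
V↔J: latent back-door arc(s) into V.
size 0: {}; under {} V still reaches {G,J,N,X} ∋ J.
size 1: {H}; under {H} V still reaches {G,J,N,X} ∋ J.
V↔J cannot be blocked by any observed set — no back-door set.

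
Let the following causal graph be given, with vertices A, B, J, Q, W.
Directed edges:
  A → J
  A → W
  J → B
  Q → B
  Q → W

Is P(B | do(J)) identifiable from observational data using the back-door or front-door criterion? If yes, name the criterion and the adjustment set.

P(B|do(J)): backdoor, adjust for ∅.

desc(J)\{J}={B}; candidates ⊆ {A,Q,W}.
∅: J⊥B given ∅ in G with J→· removed — back-door holds.
P(B|do(J)) = P(B|J) — no adjustment needed.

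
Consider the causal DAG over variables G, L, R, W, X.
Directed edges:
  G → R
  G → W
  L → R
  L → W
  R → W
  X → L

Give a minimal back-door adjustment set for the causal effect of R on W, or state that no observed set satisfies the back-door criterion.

desc(R)\{R}={W}; candidates ⊆ {G,L,X}.
size 0: {}; under {} R still reaches {G,L,W,X} ∋ W.
size 1: {G}, {L}, {X}; under {G} R still reaches {L,W,X} ∋ W.
{G,L}: R⊥W given {G,L} in G with R→· removed — back-door holds.

R→W: minimal back-door set {G, L}.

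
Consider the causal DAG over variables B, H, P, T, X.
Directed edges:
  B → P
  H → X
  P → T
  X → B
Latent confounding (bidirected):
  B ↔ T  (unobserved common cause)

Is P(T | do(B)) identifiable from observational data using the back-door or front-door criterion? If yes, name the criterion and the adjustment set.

P(T|do(B)): frontdoor, adjust for {P}.

desc(B)\{B}={P,T}; candidates ⊆ {H,X}.
B↔T: latent back-door arc(s) into B.
size 0: {}; under {} B still reaches {H,T,X} ∋ T.
size 1: {H}, {X}; under {H} B still reaches {T,X} ∋ T.
size 2: {H,X}; under {H,X} B still reaches {T} ∋ T.
B↔T cannot be blocked by any observed set — no back-door set.
{P}: (i) intercepts every directed B→T path; (ii) no back-door B→{P}; (iii) {B} blocks every back-door {P}→T. Front-door holds.
P(T|do(B)) = Σ_{P} P(P|B) Σ_{B'} P(T|P,B')P(B').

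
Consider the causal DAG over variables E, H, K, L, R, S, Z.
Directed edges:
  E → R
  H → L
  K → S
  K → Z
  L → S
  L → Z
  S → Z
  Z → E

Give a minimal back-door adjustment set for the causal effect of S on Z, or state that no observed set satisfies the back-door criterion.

S→Z: minimal back-door set {K, L}.

desc(S)\{S}={E,R,Z}; candidates ⊆ {H,K,L}.
size 0: {}; under {} S still reaches {E,H,K,L,R,Z} ∋ Z.
size 1: {H}, {K}, {L}; under {H} S still reaches {E,K,L,R,Z} ∋ Z.
{K,L}: S⊥Z given {K,L} in G with S→· removed — back-door holds.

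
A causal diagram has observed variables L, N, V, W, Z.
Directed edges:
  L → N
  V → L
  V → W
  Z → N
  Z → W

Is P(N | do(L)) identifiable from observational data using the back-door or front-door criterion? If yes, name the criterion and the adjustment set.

desc(L)\{L}={N}; candidates ⊆ {V,W,Z}.
∅: L⊥N given ∅ in G with L→· removed — back-door holds.
P(N|do(L)) = P(N|L) — no adjustment needed.

P(N|do(L)): backdoor, adjust for ∅.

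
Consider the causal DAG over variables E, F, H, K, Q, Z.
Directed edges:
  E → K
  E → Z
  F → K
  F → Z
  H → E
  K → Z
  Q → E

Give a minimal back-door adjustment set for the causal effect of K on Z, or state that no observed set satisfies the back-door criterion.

K→Z: minimal back-door set {E, F}.

desc(K)\{K}={Z}; candidates ⊆ {E,F,H,Q}.
size 0: {}; under {} K still reaches {E,F,H,Q,Z} ∋ Z.
size 1: {E}, {F}, {H} …(+1); under {E} K still reaches {F,Z} ∋ Z.
{E,F}: K⊥Z given {E,F} in G with K→· removed — back-door holds.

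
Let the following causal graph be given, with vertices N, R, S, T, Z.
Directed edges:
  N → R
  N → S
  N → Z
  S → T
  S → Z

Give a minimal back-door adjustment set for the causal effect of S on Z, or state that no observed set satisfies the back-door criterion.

S→Z: minimal back-door set {N}.

desc(S)\{S}={T,Z}; candidates ⊆ {N,R}.
size 0: {}; under {} S still reaches {N,R,Z} ∋ Z.
{N}: S⊥Z given {N} in G with S→· removed — back-door holds.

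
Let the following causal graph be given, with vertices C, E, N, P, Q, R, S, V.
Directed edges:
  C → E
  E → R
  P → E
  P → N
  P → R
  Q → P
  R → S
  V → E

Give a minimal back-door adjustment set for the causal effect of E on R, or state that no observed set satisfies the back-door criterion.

desc(E)\{E}={R,S}; candidates ⊆ {C,N,P,Q,V}.
size 0: {}; under {} E still reaches {C,N,P,Q,R,S,V} ∋ R.
{P}: E⊥R given {P} in G with E→· removed — back-door holds.

E→R: minimal back-door set {P}.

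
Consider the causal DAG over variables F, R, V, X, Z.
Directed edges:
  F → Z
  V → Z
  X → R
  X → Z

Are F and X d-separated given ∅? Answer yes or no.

Yes — F ⊥ X | ∅.

Bayes-Ball from F | ∅ reaches {Z}.
X ∉ reach(F|∅) ⇒ F ⊥ X | ∅.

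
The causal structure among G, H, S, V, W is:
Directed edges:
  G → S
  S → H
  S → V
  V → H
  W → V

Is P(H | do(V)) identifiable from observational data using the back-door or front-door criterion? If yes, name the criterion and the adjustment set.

P(H|do(V)): backdoor, adjust for {S}.

desc(V)\{V}={H}; candidates ⊆ {G,S,W}.
size 0: {}; under {} V still reaches {G,H,S,W} ∋ H.
{S}: V⊥H given {S} in G with V→· removed — back-door holds.
P(H|do(V)) = Σ_{S} P(H|V,S)·P(S).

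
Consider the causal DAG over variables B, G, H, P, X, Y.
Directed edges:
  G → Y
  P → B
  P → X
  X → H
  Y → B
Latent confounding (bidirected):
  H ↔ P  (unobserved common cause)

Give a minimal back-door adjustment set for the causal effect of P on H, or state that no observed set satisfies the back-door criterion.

desc(P)\{P}={B,H,X}; candidates ⊆ {G,Y}.
P↔H: latent back-door arc(s) into P.
size 0: {}; under {} P still reaches {H} ∋ H.
size 1: {G}, {Y}; under {G} P still reaches {H} ∋ H.
size 2: {G,Y}; under {G,Y} P still reaches {H} ∋ H.
P↔H cannot be blocked by any observed set — no back-door set.

P→H: no observed back-door set.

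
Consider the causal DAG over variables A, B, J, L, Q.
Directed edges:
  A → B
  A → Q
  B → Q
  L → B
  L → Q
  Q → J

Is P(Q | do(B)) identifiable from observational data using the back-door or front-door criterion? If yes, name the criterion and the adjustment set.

desc(B)\{B}={J,Q}; candidates ⊆ {A,L}.
size 0: {}; under {} B still reaches {A,J,L,Q} ∋ Q.
size 1: {A}, {L}; under {A} B still reaches {J,L,Q} ∋ Q.
{A,L}: B⊥Q given {A,L} in G with B→· removed — back-door holds.
P(Q|do(B)) = Σ_{A,L} P(Q|B,A,L)·P(A,L).

P(Q|do(B)): backdoor, adjust for {A, L}.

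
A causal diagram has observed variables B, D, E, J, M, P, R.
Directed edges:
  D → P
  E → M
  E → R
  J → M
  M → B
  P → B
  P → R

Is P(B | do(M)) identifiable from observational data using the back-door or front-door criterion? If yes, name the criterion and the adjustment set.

desc(M)\{M}={B}; candidates ⊆ {D,E,J,P,R}.
∅: M⊥B given ∅ in G with M→· removed — back-door holds.
P(B|do(M)) = P(B|M) — no adjustment needed.

P(B|do(M)): backdoor, adjust for ∅.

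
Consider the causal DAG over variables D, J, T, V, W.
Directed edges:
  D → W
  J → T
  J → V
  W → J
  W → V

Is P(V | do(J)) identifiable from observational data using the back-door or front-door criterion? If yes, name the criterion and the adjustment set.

desc(J)\{J}={T,V}; candidates ⊆ {D,W}.
size 0: {}; under {} J still reaches {D,V,W} ∋ V.
{W}: J⊥V given {W} in G with J→· removed — back-door holds.
P(V|do(J)) = Σ_{W} P(V|J,W)·P(W).

P(V|do(J)): backdoor, adjust for {W}.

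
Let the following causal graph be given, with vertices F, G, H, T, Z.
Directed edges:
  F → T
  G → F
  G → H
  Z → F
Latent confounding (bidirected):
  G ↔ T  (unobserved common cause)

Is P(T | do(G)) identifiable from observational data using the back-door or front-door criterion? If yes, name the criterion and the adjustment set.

P(T|do(G)): frontdoor, adjust for {F}.

desc(G)\{G}={F,H,T}; candidates ⊆ {Z}.
G↔T: latent back-door arc(s) into G.
size 0: {}; under {} G still reaches {T} ∋ T.
size 1: {Z}; under {Z} G still reaches {T} ∋ T.
G↔T cannot be blocked by any observed set — no back-door set.
{F}: (i) intercepts every directed G→T path; (ii) no back-door G→{F}; (iii) {G} blocks every back-door {F}→T. Front-door holds.
P(T|do(G)) = Σ_{F} P(F|G) Σ_{G'} P(T|F,G')P(G').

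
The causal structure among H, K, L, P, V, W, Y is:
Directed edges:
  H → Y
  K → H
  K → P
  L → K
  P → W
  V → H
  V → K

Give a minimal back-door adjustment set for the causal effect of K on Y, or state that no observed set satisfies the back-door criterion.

desc(K)\{K}={H,P,W,Y}; candidates ⊆ {L,V}.
size 0: {}; under {} K still reaches {H,L,V,Y} ∋ Y.
{V}: K⊥Y given {V} in G with K→· removed — back-door holds.

K→Y: minimal back-door set {V}.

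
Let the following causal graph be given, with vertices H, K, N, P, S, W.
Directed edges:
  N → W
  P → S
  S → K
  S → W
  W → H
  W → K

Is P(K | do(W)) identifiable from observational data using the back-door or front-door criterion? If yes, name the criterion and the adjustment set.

desc(W)\{W}={H,K}; candidates ⊆ {N,P,S}.
size 0: {}; under {} W still reaches {K,N,P,S} ∋ K.
{S}: W⊥K given {S} in G with W→· removed — back-door holds.
P(K|do(W)) = Σ_{S} P(K|W,S)·P(S).

P(K|do(W)): backdoor, adjust for {S}.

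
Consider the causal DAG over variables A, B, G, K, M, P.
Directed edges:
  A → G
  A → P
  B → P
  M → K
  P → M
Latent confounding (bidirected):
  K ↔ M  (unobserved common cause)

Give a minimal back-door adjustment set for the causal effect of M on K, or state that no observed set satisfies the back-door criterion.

desc(M)\{M}={K}; candidates ⊆ {A,B,G,P}.
M↔K: latent back-door arc(s) into M.
size 0: {}; under {} M still reaches {A,B,G,K,P} ∋ K.
size 1: {A}, {B}, {G} …(+1); under {A} M still reaches {B,K,P} ∋ K.
size 2: {A,B}, {A,G}, {A,P} …(+3); under {A,B} M still reaches {K,P} ∋ K.
M↔K cannot be blocked by any observed set — no back-door set.

M→K: no observed back-door set.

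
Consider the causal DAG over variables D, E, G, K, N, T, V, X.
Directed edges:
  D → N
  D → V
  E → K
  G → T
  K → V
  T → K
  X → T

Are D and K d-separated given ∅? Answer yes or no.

Yes — D ⊥ K | ∅.

Bayes-Ball from D | ∅ reaches {N,V}.
K ∉ reach(D|∅) ⇒ D ⊥ K | ∅.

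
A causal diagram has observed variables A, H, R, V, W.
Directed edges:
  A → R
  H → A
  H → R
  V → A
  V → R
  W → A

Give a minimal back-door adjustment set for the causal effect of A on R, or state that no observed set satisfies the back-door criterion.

desc(A)\{A}={R}; candidates ⊆ {H,V,W}.
size 0: {}; under {} A still reaches {H,R,V,W} ∋ R.
size 1: {H}, {V}, {W}; under {H} A still reaches {R,V,W} ∋ R.
{H,V}: A⊥R given {H,V} in G with A→· removed — back-door holds.

A→R: minimal back-door set {H, V}.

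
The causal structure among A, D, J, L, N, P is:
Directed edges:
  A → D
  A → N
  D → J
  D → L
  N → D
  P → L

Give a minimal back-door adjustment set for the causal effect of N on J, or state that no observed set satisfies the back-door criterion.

desc(N)\{N}={D,J,L}; candidates ⊆ {A,P}.
size 0: {}; under {} N still reaches {A,D,J,L} ∋ J.
{A}: N⊥J given {A} in G with N→· removed — back-door holds.

N→J: minimal back-door set {A}.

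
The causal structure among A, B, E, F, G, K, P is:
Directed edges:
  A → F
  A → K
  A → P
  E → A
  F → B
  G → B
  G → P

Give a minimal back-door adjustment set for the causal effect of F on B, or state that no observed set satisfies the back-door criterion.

F→B: minimal back-door set ∅.

desc(F)\{F}={B}; candidates ⊆ {A,E,G,K,P}.
∅: F⊥B given ∅ in G with F→· removed — back-door holds.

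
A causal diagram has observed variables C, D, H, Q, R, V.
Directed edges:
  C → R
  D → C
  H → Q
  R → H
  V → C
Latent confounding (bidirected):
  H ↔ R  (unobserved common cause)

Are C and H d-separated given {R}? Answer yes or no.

Bayes-Ball from C | {R} reaches {D,H,Q,V}.
H ∈ reach(C|{R}) ⇒ C ⊥̸ H | {R}.

No — C and H are d-connected given {R}.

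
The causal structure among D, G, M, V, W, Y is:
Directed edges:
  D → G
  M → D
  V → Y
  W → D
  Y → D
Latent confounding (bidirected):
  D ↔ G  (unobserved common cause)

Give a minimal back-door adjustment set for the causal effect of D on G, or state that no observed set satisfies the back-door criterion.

D→G: no observed back-door set.

desc(D)\{D}={G}; candidates ⊆ {M,V,W,Y}.
D↔G: latent back-door arc(s) into D.
size 0: {}; under {} D still reaches {G,M,V,W,Y} ∋ G.
size 1: {M}, {V}, {W} …(+1); under {M} D still reaches {G,V,W,Y} ∋ G.
size 2: {M,V}, {M,W}, {M,Y} …(+3); under {M,V} D still reaches {G,W,Y} ∋ G.
D↔G cannot be blocked by any observed set — no back-door set.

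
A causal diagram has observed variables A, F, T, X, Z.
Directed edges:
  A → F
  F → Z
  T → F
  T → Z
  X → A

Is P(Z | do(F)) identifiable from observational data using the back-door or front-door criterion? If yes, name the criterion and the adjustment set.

desc(F)\{F}={Z}; candidates ⊆ {A,T,X}.
size 0: {}; under {} F still reaches {A,T,X,Z} ∋ Z.
{T}: F⊥Z given {T} in G with F→· removed — back-door holds.
P(Z|do(F)) = Σ_{T} P(Z|F,T)·P(T).

P(Z|do(F)): backdoor, adjust for {T}.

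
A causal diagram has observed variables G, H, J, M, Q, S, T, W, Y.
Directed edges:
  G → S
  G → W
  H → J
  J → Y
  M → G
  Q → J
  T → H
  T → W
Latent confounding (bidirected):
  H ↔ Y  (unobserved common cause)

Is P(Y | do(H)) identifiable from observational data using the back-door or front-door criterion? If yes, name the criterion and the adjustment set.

P(Y|do(H)): frontdoor, adjust for {J}.

desc(H)\{H}={J,Y}; candidates ⊆ {G,M,Q,S,T,W}.
H↔Y: latent back-door arc(s) into H.
size 0: {}; under {} H still reaches {T,W,Y} ∋ Y.
size 1: {G}, {M}, {Q} …(+3); under {G} H still reaches {T,W,Y} ∋ Y.
size 2: {G,M}, {G,Q}, {G,S} …(+12); under {G,M} H still reaches {T,W,Y} ∋ Y.
H↔Y cannot be blocked by any observed set — no back-door set.
{J}: (i) intercepts every directed H→Y path; (ii) no back-door H→{J}; (iii) {H} blocks every back-door {J}→Y. Front-door holds.
P(Y|do(H)) = Σ_{J} P(J|H) Σ_{H'} P(Y|J,H')P(H').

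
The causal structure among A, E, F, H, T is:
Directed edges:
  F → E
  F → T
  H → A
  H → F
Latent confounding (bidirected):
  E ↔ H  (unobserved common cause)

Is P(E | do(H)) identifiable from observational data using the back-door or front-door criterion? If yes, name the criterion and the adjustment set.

desc(H)\{H}={A,E,F,T}; candidates ⊆ {—}.
H↔E: latent back-door arc(s) into H.
size 0: {}; under {} H still reaches {E} ∋ E.
H↔E cannot be blocked by any observed set — no back-door set.
{F}: (i) intercepts every directed H→E path; (ii) no back-door H→{F}; (iii) {H} blocks every back-door {F}→E. Front-door holds.
P(E|do(H)) = Σ_{F} P(F|H) Σ_{H'} P(E|F,H')P(H').

P(E|do(H)): frontdoor, adjust for {F}.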